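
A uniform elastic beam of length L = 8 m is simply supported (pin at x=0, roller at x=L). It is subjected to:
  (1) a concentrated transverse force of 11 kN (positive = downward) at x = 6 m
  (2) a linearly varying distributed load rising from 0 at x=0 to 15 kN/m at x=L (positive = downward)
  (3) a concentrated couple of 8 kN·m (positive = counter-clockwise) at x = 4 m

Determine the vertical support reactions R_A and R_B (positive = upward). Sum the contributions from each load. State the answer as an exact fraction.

Load 1 — point force P=11 kN at a=6 m (b=L-a=2):
  R_A = Pb/L = 11·2/8 = 11/4 kN
  R_B = Pa/L = 11·6/8 = 33/4 kN
Load 2 — triangular load w₀=15 kN/m (0→w₀ over full span):
  R_A = w₀L/6 = 15·8/6 = 20 kN
  R_B = w₀L/3 = 15·8/3 = 40 kN
Load 3 — applied couple M₀=8 kN·m at a=4 m (b=L-a=4):
  R_A = M₀/L = 8/8 = 1 kN
  R_B = -M₀/L = -8/8 = -1 kN
Superposition: R_A = 95/4 kN, R_B = 189/4 kN

R_A = 95/4 kN, R_B = 189/4 kN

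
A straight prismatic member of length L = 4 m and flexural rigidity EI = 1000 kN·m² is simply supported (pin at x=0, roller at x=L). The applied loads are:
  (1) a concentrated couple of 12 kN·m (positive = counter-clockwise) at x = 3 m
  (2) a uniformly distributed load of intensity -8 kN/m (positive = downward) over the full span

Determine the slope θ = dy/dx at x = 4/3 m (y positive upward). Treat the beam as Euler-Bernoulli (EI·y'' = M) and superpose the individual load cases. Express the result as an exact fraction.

θ(4/3) = 1043/162000 rad

Load 1 — applied couple M₀=12 kN·m at a=3 m (b=L-a=1):
  θ_1 = (M₀x²/(2L)+C₁)/EI  [x≤a] with C₁=M₀(3b²-L²)/(6L)=-13/2 = (12·(4/3)²/(2·4)+(-13/2))/1000 = -23/6000 rad
Load 2 — uniform load w=-8 kN/m over full span:
  θ_2 = -w(L³-6Lx²+4x³)/(24EI) = -(-8)·(4³-6·4·(4/3)²+4·(4/3)³)/(24·1000) = 104/10125 rad
Superposition: θ = Σ θ_i = 1043/162000 rad ≈ 0.006438 rad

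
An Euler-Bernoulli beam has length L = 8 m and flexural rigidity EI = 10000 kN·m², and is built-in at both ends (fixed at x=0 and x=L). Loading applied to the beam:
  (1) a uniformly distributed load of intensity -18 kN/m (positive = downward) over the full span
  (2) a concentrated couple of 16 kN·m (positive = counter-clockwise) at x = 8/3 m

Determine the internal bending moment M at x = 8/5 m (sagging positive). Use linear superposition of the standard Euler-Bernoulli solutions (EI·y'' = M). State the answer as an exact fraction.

Load 1 — uniform load w=-18 kN/m over full span:
  M_1 = wLx/2 - wL²/12 - wx²/2 = (-18)·8·(8/5)/2 - (-18)·8²/12 - (-18)·(8/5)²/2 = 96/25 kN·m
Load 2 — applied couple M₀=16 kN·m at a=8/3 m (b=L-a=16/3):
  M_2 = R_Ax - M_A  [x≤a] with R_A=8/3, M_A=0 = (8/3)·(8/5) - 0 = 64/15 kN·m
Superposition: M = Σ M_i = 608/75 kN·m ≈ 8.106667 kN·m

M(8/5) = 608/75 kN·m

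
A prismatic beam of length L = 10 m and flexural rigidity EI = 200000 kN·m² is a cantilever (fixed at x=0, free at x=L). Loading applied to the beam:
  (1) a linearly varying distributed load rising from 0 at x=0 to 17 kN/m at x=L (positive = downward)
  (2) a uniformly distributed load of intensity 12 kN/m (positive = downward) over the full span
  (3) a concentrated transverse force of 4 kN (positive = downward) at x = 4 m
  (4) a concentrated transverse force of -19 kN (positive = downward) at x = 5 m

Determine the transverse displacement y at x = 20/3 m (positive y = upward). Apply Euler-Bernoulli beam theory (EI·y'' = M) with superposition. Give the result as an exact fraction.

y(20/3) = -23269457/291600000 m

Load 1 — triangular load w₀=17 kN/m (0→w₀ over full span):
  y_1 = (w₀Lx³/12-w₀L²x²/6-w₀x⁵/(120L))/EI = (17·10·(20/3)³/12-17·10²·(20/3)²/6-17·(20/3)⁵/(120·10))/200000 = -782/18225 m
Load 2 — uniform load w=12 kN/m over full span:
  y_2 = -wx²(x²-4Lx+6L²)/(24EI) = -12·(20/3)²·((20/3)²-4·10·(20/3)+6·10²)/(24·200000) = -17/405 m
Load 3 — point force P=4 kN at a=4 m (b=L-a=6):
  y_3 = -Pa²(3x-a)/(6EI)  [x>a] = -4·4²·(3·(20/3)-4)/(6·200000) = -8/9375 m
Load 4 — point force P=-19 kN at a=5 m (b=L-a=5):
  y_4 = -Pa²(3x-a)/(6EI)  [x>a] = -(-19)·5²·(3·(20/3)-5)/(6·200000) = 19/3200 m
Superposition: y = Σ y_i = -23269457/291600000 m ≈ -0.079799 m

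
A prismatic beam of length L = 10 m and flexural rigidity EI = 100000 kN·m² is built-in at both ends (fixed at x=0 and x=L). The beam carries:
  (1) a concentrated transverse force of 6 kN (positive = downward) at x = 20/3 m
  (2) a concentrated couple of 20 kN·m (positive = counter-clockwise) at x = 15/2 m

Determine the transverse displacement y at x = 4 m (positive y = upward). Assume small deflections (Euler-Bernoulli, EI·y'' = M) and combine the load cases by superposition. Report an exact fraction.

Load 1 — point force P=6 kN at a=20/3 m (b=L-a=10/3):
  y_1 = -Pb²x²(3aL-(3a+b)x)/(6L³EI)  [x≤a] = -6·(10/3)²·4²·(3·(20/3)·10-(3·(20/3)+(10/3))·4)/(6·10³·100000) = -16/84375 m
Load 2 — applied couple M₀=20 kN·m at a=15/2 m (b=L-a=5/2):
  y_2 = (R_Ax³/6 - M_Ax²/2)/EI  [x≤a] with R_A=9/4, M_A=25/4 = ((9/4)·4³/6 - (25/4)·4²/2)/100000 = -13/50000 m
Superposition: y = Σ y_i = -607/1350000 m ≈ -0.000450 m

y(4) = -607/1350000 m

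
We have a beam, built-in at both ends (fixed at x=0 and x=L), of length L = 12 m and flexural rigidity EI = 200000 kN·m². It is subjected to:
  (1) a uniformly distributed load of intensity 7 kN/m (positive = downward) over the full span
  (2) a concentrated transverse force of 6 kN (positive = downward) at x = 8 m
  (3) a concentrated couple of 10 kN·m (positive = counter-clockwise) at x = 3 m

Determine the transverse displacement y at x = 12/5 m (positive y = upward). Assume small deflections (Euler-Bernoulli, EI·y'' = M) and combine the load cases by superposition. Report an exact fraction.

y(12/5) = -99403/125000000 m

Load 1 — uniform load w=7 kN/m over full span:
  y_1 = -wx²(L-x)²/(24EI) = -7·(12/5)²·(12-(12/5))²/(24·200000) = -1512/1953125 m
Load 2 — point force P=6 kN at a=8 m (b=L-a=4):
  y_2 = -Pb²x²(3aL-(3a+b)x)/(6L³EI)  [x≤a] = -6·4²·(12/5)²·(3·8·12-(3·8+4)·(12/5))/(6·12³·200000) = -23/390625 m
Load 3 — applied couple M₀=10 kN·m at a=3 m (b=L-a=9):
  y_3 = (R_Ax³/6 - M_Ax²/2)/EI  [x≤a] with R_A=15/16, M_A=-15/8 = ((15/16)·(12/5)³/6 - (-15/8)·(12/5)²/2)/200000 = 189/5000000 m
Superposition: y = Σ y_i = -99403/125000000 m ≈ -0.000795 m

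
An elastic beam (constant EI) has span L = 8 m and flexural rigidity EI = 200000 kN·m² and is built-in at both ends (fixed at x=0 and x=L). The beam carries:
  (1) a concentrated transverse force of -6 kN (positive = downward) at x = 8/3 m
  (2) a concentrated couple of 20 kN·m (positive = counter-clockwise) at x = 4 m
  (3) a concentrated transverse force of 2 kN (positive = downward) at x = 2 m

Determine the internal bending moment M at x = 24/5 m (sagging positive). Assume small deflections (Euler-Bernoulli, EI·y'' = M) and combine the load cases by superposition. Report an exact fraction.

M(24/5) = -1471/180 kN·m

Load 1 — point force P=-6 kN at a=8/3 m (b=L-a=16/3):
  M_1 = Pa²(a+3b)(L-x)/L³ - Pa²b/L²  [x>a] = (-6)·(8/3)²·((8/3)+3·(16/3))·(8-(24/5))/8³ - (-6)·(8/3)²·(16/3)/8² = -64/45 kN·m
Load 2 — applied couple M₀=20 kN·m at a=4 m (b=L-a=4):
  M_2 = R_Ax - M_A - M₀  [x>a] with R_A=15/4, M_A=5 = (15/4)·(24/5) - 5 - 20 = -7 kN·m
Load 3 — point force P=2 kN at a=2 m (b=L-a=6):
  M_3 = Pa²(a+3b)(L-x)/L³ - Pa²b/L²  [x>a] = 2·2²·(2+3·6)·(8-(24/5))/8³ - 2·2²·6/8² = 1/4 kN·m
Superposition: M = Σ M_i = -1471/180 kN·m ≈ -8.172222 kN·m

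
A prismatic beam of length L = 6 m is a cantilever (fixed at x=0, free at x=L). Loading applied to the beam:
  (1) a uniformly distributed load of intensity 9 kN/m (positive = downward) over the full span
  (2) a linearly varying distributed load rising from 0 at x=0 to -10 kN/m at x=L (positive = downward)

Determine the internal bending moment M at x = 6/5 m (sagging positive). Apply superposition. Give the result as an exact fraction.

M(6/5) = -96/5 kN·m

Load 1 — uniform load w=9 kN/m over full span:
  M_1 = -w(L-x)²/2 = -9·(6-(6/5))²/2 = -2592/25 kN·m
Load 2 — triangular load w₀=-10 kN/m (0→w₀ over full span):
  M_2 = w₀Lx/2 - w₀L²/3 - w₀x³/(6L) = (-10)·6·(6/5)/2 - (-10)·6²/3 - (-10)·(6/5)³/(6·6) = 2112/25 kN·m
Superposition: M = Σ M_i = -96/5 kN·m ≈ -19.200000 kN·m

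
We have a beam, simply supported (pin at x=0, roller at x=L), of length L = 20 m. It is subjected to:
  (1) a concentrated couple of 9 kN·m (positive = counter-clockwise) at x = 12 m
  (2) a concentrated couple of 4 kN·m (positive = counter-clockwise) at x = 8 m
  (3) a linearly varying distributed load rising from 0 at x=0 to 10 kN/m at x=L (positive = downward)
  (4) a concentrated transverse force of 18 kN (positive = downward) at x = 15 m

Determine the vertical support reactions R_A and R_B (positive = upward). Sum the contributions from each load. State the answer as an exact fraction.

R_A = 2309/60 kN, R_B = 4771/60 kN

Load 1 — applied couple M₀=9 kN·m at a=12 m (b=L-a=8):
  R_A = M₀/L = 9/20 kN
  R_B = -M₀/L = -9/20 kN
Load 2 — applied couple M₀=4 kN·m at a=8 m (b=L-a=12):
  R_A = M₀/L = 4/20 = 1/5 kN
  R_B = -M₀/L = -4/20 = -1/5 kN
Load 3 — triangular load w₀=10 kN/m (0→w₀ over full span):
  R_A = w₀L/6 = 10·20/6 = 100/3 kN
  R_B = w₀L/3 = 10·20/3 = 200/3 kN
Load 4 — point force P=18 kN at a=15 m (b=L-a=5):
  R_A = Pb/L = 18·5/20 = 9/2 kN
  R_B = Pa/L = 18·15/20 = 27/2 kN
Superposition: R_A = 2309/60 kN, R_B = 4771/60 kN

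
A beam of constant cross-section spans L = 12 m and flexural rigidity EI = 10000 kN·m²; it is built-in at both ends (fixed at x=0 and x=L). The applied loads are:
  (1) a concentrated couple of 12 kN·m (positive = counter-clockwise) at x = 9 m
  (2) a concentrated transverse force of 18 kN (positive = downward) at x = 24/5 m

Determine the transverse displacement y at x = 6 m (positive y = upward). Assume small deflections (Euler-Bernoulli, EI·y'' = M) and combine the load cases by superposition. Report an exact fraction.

Load 1 — applied couple M₀=12 kN·m at a=9 m (b=L-a=3):
  y_1 = (R_Ax³/6 - M_Ax²/2)/EI  [x≤a] with R_A=9/8, M_A=15/4 = ((9/8)·6³/6 - (15/4)·6²/2)/10000 = -27/10000 m
Load 2 — point force P=18 kN at a=24/5 m (b=L-a=36/5):
  y_2 = -Pa²(L-x)²(3bL-(3b+a)(L-x))/(6L³EI)  [x>a] = -18·(24/5)²·(12-6)²·(3·(36/5)·12-(3·(36/5)+(24/5))·(12-6))/(6·12³·10000) = -1134/78125 m
Superposition: y = Σ y_i = -21519/1250000 m ≈ -0.017215 m

y(6) = -21519/1250000 m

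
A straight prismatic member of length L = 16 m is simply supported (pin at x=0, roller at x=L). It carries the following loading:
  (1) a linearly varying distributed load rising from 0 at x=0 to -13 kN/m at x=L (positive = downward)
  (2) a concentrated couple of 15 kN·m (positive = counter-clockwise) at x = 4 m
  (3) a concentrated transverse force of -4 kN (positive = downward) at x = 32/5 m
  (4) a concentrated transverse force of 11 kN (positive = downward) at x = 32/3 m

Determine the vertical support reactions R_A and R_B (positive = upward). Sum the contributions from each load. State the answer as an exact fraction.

Load 1 — triangular load w₀=-13 kN/m (0→w₀ over full span):
  R_A = w₀L/6 = (-13)·16/6 = -104/3 kN
  R_B = w₀L/3 = (-13)·16/3 = -208/3 kN
Load 2 — applied couple M₀=15 kN·m at a=4 m (b=L-a=12):
  R_A = M₀/L = 15/16 kN
  R_B = -M₀/L = -15/16 kN
Load 3 — point force P=-4 kN at a=32/5 m (b=L-a=48/5):
  R_A = Pb/L = (-4)·(48/5)/16 = -12/5 kN
  R_B = Pa/L = (-4)·(32/5)/16 = -8/5 kN
Load 4 — point force P=11 kN at a=32/3 m (b=L-a=16/3):
  R_A = Pb/L = 11·(16/3)/16 = 11/3 kN
  R_B = Pa/L = 11·(32/3)/16 = 22/3 kN
Superposition: R_A = -2597/80 kN, R_B = -5163/80 kN

R_A = -2597/80 kN, R_B = -5163/80 kN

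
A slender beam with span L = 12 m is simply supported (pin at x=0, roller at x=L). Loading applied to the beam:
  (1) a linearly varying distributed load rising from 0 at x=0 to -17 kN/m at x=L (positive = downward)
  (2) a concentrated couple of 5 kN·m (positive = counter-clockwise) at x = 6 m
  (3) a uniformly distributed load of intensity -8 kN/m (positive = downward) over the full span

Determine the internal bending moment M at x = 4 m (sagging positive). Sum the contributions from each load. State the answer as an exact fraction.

Load 1 — triangular load w₀=-17 kN/m (0→w₀ over full span):
  M_1 = w₀Lx/6 - w₀x³/(6L) = (-17)·12·4/6 - (-17)·4³/(6·12) = -1088/9 kN·m
Load 2 — applied couple M₀=5 kN·m at a=6 m (b=L-a=6):
  M_2 = M₀x/L  [x≤a] = 5·4/12 = 5/3 kN·m
Load 3 — uniform load w=-8 kN/m over full span:
  M_3 = wx(L-x)/2 = (-8)·4·(12-4)/2 = -128 kN·m
Superposition: M = Σ M_i = -2225/9 kN·m ≈ -247.222222 kN·m

M(4) = -2225/9 kN·m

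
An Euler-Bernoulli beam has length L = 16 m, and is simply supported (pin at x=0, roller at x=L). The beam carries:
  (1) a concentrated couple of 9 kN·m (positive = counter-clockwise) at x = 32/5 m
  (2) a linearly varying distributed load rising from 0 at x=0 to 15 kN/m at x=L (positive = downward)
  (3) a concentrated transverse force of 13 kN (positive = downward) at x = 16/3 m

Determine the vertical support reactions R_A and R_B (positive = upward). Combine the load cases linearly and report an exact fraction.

R_A = 2363/48 kN, R_B = 4021/48 kN

Load 1 — applied couple M₀=9 kN·m at a=32/5 m (b=L-a=48/5):
  R_A = M₀/L = 9/16 kN
  R_B = -M₀/L = -9/16 kN
Load 2 — triangular load w₀=15 kN/m (0→w₀ over full span):
  R_A = w₀L/6 = 15·16/6 = 40 kN
  R_B = w₀L/3 = 15·16/3 = 80 kN
Load 3 — point force P=13 kN at a=16/3 m (b=L-a=32/3):
  R_A = Pb/L = 13·(32/3)/16 = 26/3 kN
  R_B = Pa/L = 13·(16/3)/16 = 13/3 kN
Superposition: R_A = 2363/48 kN, R_B = 4021/48 kN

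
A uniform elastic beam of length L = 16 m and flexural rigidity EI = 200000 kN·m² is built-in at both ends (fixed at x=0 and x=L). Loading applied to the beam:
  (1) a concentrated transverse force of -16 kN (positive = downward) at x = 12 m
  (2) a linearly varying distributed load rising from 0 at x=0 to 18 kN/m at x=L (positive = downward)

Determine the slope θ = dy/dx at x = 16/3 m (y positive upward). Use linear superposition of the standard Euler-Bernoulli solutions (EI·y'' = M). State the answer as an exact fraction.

θ(16/3) = -452/421875 rad

Load 1 — point force P=-16 kN at a=12 m (b=L-a=4):
  θ_1 = -Pb²x(2aL-(3a+b)x)/(2L³EI)  [x≤a] = -(-16)·4²·(16/3)·(2·12·16-(3·12+4)·(16/3))/(2·16³·200000) = 4/28125 rad
Load 2 — triangular load w₀=18 kN/m (0→w₀ over full span):
  θ_2 = -w₀(2x(L-x)(L-2x)(x+2L)+x²(L-x)²)/(120LEI) = -18·(2·(16/3)·(16-(16/3))·(16-2·(16/3))·((16/3)+2·16)+(16/3)²·(16-(16/3))²)/(120·16·200000) = -512/421875 rad
Superposition: θ = Σ θ_i = -452/421875 rad ≈ -0.001071 rad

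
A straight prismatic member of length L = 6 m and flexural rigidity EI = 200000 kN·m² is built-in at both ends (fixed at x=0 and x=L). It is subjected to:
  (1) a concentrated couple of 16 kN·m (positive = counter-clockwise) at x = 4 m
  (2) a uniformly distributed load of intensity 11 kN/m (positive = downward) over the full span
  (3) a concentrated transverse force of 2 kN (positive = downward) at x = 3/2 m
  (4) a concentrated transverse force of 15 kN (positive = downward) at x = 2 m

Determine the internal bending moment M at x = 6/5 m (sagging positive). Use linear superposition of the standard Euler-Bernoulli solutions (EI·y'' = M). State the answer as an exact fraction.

Load 1 — applied couple M₀=16 kN·m at a=4 m (b=L-a=2):
  M_1 = R_Ax - M_A  [x≤a] with R_A=32/9, M_A=16/3 = (32/9)·(6/5) - (16/3) = -16/15 kN·m
Load 2 — uniform load w=11 kN/m over full span:
  M_2 = wLx/2 - wL²/12 - wx²/2 = 11·6·(6/5)/2 - 11·6²/12 - 11·(6/5)²/2 = -33/25 kN·m
Load 3 — point force P=2 kN at a=3/2 m (b=L-a=9/2):
  M_3 = Pb²(3a+b)x/L³ - Pab²/L²  [x≤a] = 2·(9/2)²·(3·(3/2)+(9/2))·(6/5)/6³ - 2·(3/2)·(9/2)²/6² = 27/80 kN·m
Load 4 — point force P=15 kN at a=2 m (b=L-a=4):
  M_4 = Pb²(3a+b)x/L³ - Pab²/L²  [x≤a] = 15·4²·(3·2+4)·(6/5)/6³ - 15·2·4²/6² = 0 kN·m
Superposition: M = Σ M_i = -2459/1200 kN·m ≈ -2.049167 kN·m

M(6/5) = -2459/1200 kN·m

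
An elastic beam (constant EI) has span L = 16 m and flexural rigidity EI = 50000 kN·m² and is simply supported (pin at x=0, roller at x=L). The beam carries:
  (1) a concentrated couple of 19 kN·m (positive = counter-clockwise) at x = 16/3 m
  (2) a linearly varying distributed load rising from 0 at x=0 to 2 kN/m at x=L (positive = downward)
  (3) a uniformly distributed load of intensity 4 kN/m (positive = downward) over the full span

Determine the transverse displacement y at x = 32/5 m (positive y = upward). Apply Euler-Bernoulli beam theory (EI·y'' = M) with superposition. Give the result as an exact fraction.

Load 1 — applied couple M₀=19 kN·m at a=16/3 m (b=L-a=32/3):
  y_1 = (M₀x³/(6L)-M₀(x-a)²/2+C₁x)/EI  [x>a] with C₁=M₀(3b²-L²)/(6L)=152/9 = (19·(32/5)³/(6·16)-19·((32/5)-(16/3))²/2+(152/9)·(32/5))/50000 = 3496/1171875 m
Load 2 — triangular load w₀=2 kN/m (0→w₀ over full span):
  y_2 = -w₀x(7L⁴-10L²x²+3x⁴)/(360LEI) = -2·(32/5)·(7·16⁴-10·16²·(32/5)²+3·(32/5)⁴)/(360·16·50000) = -2336768/146484375 m
Load 3 — uniform load w=4 kN/m over full span:
  y_3 = -wx(L³-2Lx²+x³)/(24EI) = -4·(32/5)·(16³-2·16·(32/5)²+(32/5)³)/(24·50000) = -126976/1953125 m
Superposition: y = Σ y_i = -3807656/48828125 m ≈ -0.077981 m

y(32/5) = -3807656/48828125 m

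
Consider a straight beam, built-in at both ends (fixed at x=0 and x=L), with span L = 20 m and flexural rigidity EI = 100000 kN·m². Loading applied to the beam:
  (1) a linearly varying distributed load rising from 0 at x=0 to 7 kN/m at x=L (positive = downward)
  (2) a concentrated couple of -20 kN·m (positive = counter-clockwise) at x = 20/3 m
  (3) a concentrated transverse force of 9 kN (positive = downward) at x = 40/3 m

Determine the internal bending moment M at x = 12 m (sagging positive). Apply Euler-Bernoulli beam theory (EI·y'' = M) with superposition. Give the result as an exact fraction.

M(12) = 1148/15 kN·m

Load 1 — triangular load w₀=7 kN/m (0→w₀ over full span):
  M_1 = 3w₀Lx/20 - w₀L²/30 - w₀x³/(6L) = 3·7·20·12/20 - 7·20²/30 - 7·12³/(6·20) = 868/15 kN·m
Load 2 — applied couple M₀=-20 kN·m at a=20/3 m (b=L-a=40/3):
  M_2 = R_Ax - M_A - M₀  [x>a] with R_A=-4/3, M_A=0 = (-4/3)·12 - 0 - (-20) = 4 kN·m
Load 3 — point force P=9 kN at a=40/3 m (b=L-a=20/3):
  M_3 = Pb²(3a+b)x/L³ - Pab²/L²  [x≤a] = 9·(20/3)²·(3·(40/3)+(20/3))·12/20³ - 9·(40/3)·(20/3)²/20² = 44/3 kN·m
Superposition: M = Σ M_i = 1148/15 kN·m ≈ 76.533333 kN·m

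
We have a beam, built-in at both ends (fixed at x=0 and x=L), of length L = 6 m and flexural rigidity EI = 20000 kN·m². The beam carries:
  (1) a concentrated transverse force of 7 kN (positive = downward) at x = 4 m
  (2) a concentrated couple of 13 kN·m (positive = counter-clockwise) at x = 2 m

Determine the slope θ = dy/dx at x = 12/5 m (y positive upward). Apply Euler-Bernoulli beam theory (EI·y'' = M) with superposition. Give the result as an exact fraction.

Load 1 — point force P=7 kN at a=4 m (b=L-a=2):
  θ_1 = -Pb²x(2aL-(3a+b)x)/(2L³EI)  [x≤a] = -7·2²·(12/5)·(2·4·6-(3·4+2)·(12/5))/(2·6³·20000) = -7/62500 rad
Load 2 — applied couple M₀=13 kN·m at a=2 m (b=L-a=4):
  θ_2 = (R_Ax²/2 - M_Ax - M₀(x-a))/EI  [x>a] with R_A=26/9, M_A=0 = ((26/9)·(12/5)²/2 - 0·(12/5) - 13·((12/5)-2))/20000 = 39/250000 rad
Superposition: θ = Σ θ_i = 11/250000 rad ≈ 0.000044 rad

θ(12/5) = 11/250000 rad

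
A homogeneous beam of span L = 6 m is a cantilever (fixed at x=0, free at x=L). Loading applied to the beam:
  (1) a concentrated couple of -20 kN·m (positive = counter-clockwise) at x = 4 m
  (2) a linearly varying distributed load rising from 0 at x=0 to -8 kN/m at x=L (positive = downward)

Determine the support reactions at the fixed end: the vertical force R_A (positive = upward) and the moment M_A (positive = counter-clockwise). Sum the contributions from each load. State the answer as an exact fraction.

Load 1 — applied couple M₀=-20 kN·m at a=4 m (b=L-a=2):
  R_A = 0 kN
  M_A = -M₀ = -(-20) = 20 kN·m
Load 2 — triangular load w₀=-8 kN/m (0→w₀ over full span):
  R_A = w₀L/2 = (-8)·6/2 = -24 kN
  M_A = w₀L²/3 = (-8)·6²/3 = -96 kN·m
Superposition: R_A = -24 kN, M_A = -76 kN·m

R_A = -24 kN, M_A = -76 kN·m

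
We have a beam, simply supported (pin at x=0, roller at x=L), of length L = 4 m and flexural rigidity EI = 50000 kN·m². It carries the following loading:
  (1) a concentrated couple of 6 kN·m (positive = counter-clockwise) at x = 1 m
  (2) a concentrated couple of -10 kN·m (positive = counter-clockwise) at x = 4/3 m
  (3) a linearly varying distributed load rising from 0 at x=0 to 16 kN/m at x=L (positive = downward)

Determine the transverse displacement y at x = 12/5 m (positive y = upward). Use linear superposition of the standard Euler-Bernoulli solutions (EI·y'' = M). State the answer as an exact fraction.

y(12/5) = -1904999/3515625000 m

Load 1 — applied couple M₀=6 kN·m at a=1 m (b=L-a=3):
  y_1 = (M₀x³/(6L)-M₀(x-a)²/2+C₁x)/EI  [x>a] with C₁=M₀(3b²-L²)/(6L)=11/4 = (6·(12/5)³/(6·4)-6·((12/5)-1)²/2+(11/4)·(12/5))/50000 = 261/3125000 m
Load 2 — applied couple M₀=-10 kN·m at a=4/3 m (b=L-a=8/3):
  y_2 = (M₀x³/(6L)-M₀(x-a)²/2+C₁x)/EI  [x>a] with C₁=M₀(3b²-L²)/(6L)=-20/9 = ((-10)·(12/5)³/(6·4)-(-10)·((12/5)-(4/3))²/2+(-20/9)·(12/5))/50000 = -76/703125 m
Load 3 — triangular load w₀=16 kN/m (0→w₀ over full span):
  y_3 = -w₀x(7L⁴-10L²x²+3x⁴)/(360LEI) = -16·(12/5)·(7·4⁴-10·4²·(12/5)²+3·(12/5)⁴)/(360·4·50000) = -75776/146484375 m
Superposition: y = Σ y_i = -1904999/3515625000 m ≈ -0.000542 m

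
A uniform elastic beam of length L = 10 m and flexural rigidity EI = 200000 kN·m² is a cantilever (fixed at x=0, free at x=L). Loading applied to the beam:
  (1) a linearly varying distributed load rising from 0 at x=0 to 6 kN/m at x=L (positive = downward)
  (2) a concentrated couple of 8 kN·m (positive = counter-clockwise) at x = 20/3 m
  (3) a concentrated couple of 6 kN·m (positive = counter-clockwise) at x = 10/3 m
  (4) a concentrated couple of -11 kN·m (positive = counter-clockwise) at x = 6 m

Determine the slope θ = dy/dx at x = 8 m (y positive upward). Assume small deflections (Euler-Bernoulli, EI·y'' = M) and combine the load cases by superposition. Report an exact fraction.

θ(8) = -5513/1500000 rad

Load 1 — triangular load w₀=6 kN/m (0→w₀ over full span):
  θ_1 = (w₀Lx²/4-w₀L²x/3-w₀x⁴/(24L))/EI = (6·10·8²/4-6·10²·8/3-6·8⁴/(24·10))/200000 = -58/15625 rad
Load 2 — applied couple M₀=8 kN·m at a=20/3 m (b=L-a=10/3):
  θ_2 = M₀a/EI  [x>a] = 8·(20/3)/200000 = 1/3750 rad
Load 3 — applied couple M₀=6 kN·m at a=10/3 m (b=L-a=20/3):
  θ_3 = M₀a/EI  [x>a] = 6·(10/3)/200000 = 1/10000 rad
Load 4 — applied couple M₀=-11 kN·m at a=6 m (b=L-a=4):
  θ_4 = M₀a/EI  [x>a] = (-11)·6/200000 = -33/100000 rad
Superposition: θ = Σ θ_i = -5513/1500000 rad ≈ -0.003675 rad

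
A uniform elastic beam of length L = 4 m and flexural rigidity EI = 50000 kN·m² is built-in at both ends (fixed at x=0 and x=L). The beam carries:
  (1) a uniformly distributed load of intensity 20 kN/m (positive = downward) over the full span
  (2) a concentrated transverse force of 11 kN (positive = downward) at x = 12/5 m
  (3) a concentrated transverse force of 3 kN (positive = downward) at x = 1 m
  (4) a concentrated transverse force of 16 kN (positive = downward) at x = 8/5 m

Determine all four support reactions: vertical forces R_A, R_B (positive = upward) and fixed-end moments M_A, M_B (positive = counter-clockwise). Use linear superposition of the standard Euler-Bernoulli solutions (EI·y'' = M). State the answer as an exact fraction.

Load 1 — uniform load w=20 kN/m over full span:
  R_A = wL/2 = 20·4/2 = 40 kN
  M_A = wL²/12 = 20·4²/12 = 80/3 kN·m
  R_B = wL/2 = 20·4/2 = 40 kN
  M_B = -wL²/12 = -20·4²/12 = -80/3 kN·m
Load 2 — point force P=11 kN at a=12/5 m (b=L-a=8/5):
  R_A = Pb²(3a+b)/L³ = 11·(8/5)²·(3·(12/5)+(8/5))/4³ = 484/125 kN
  M_A = Pab²/L² = 11·(12/5)·(8/5)²/4² = 528/125 kN·m
  R_B = Pa²(a+3b)/L³ = 11·(12/5)²·((12/5)+3·(8/5))/4³ = 891/125 kN
  M_B = -Pa²b/L² = -11·(12/5)²·(8/5)/4² = -792/125 kN·m
Load 3 — point force P=3 kN at a=1 m (b=L-a=3):
  R_A = Pb²(3a+b)/L³ = 3·3²·(3·1+3)/4³ = 81/32 kN
  M_A = Pab²/L² = 3·1·3²/4² = 27/16 kN·m
  R_B = Pa²(a+3b)/L³ = 3·1²·(1+3·3)/4³ = 15/32 kN
  M_B = -Pa²b/L² = -3·1²·3/4² = -9/16 kN·m
Load 4 — point force P=16 kN at a=8/5 m (b=L-a=12/5):
  R_A = Pb²(3a+b)/L³ = 16·(12/5)²·(3·(8/5)+(12/5))/4³ = 1296/125 kN
  M_A = Pab²/L² = 16·(8/5)·(12/5)²/4² = 1152/125 kN·m
  R_B = Pa²(a+3b)/L³ = 16·(8/5)²·((8/5)+3·(12/5))/4³ = 704/125 kN
  M_B = -Pa²b/L² = -16·(8/5)²·(12/5)/4² = -768/125 kN·m
Superposition: R_A = 45417/800 kN, M_A = 50153/1200 kN·m, R_B = 42583/800 kN, M_B = -47651/1200 kN·m

R_A = 45417/800 kN, M_A = 50153/1200 kN·m, R_B = 42583/800 kN, M_B = -47651/1200 kN·m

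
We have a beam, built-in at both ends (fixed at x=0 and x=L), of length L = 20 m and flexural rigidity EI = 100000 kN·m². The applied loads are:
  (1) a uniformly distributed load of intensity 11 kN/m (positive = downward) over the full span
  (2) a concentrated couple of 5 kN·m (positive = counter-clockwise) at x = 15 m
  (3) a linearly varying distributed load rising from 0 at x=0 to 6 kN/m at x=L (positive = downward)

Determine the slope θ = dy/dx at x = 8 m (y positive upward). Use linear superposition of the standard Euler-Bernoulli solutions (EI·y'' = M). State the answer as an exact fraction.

θ(8) = -4707/1000000 rad

Load 1 — uniform load w=11 kN/m over full span:
  θ_1 = -wx(L-x)(L-2x)/(12EI) = -11·8·(20-8)·(20-2·8)/(12·100000) = -11/3125 rad
Load 2 — applied couple M₀=5 kN·m at a=15 m (b=L-a=5):
  θ_2 = (R_Ax²/2 - M_Ax)/EI  [x≤a] with R_A=9/32, M_A=25/16 = ((9/32)·8²/2 - (25/16)·8)/100000 = -7/200000 rad
Load 3 — triangular load w₀=6 kN/m (0→w₀ over full span):
  θ_3 = -w₀(2x(L-x)(L-2x)(x+2L)+x²(L-x)²)/(120LEI) = -6·(2·8·(20-8)·(20-2·8)·(8+2·20)+8²·(20-8)²)/(120·20·100000) = -18/15625 rad
Superposition: θ = Σ θ_i = -4707/1000000 rad ≈ -0.004707 rad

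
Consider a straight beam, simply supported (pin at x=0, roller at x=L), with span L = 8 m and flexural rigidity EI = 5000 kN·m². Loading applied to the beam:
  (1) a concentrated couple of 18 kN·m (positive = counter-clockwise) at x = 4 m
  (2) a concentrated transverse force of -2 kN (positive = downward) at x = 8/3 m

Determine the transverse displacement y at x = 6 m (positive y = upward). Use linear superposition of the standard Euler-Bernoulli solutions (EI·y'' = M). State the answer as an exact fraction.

y(6) = 1681/405000 m

Load 1 — applied couple M₀=18 kN·m at a=4 m (b=L-a=4):
  y_1 = (M₀x³/(6L)-M₀(x-a)²/2+C₁x)/EI  [x>a] with C₁=M₀(3b²-L²)/(6L)=-6 = (18·6³/(6·8)-18·(6-4)²/2+(-6)·6)/5000 = 9/5000 m
Load 2 — point force P=-2 kN at a=8/3 m (b=L-a=16/3):
  y_2 = -Pa(L-x)(2Lx-a²-x²)/(6LEI)  [x>a] = -(-2)·(8/3)·(8-6)·(2·8·6-(8/3)²-6²)/(6·8·5000) = 119/50625 m
Superposition: y = Σ y_i = 1681/405000 m ≈ 0.004151 m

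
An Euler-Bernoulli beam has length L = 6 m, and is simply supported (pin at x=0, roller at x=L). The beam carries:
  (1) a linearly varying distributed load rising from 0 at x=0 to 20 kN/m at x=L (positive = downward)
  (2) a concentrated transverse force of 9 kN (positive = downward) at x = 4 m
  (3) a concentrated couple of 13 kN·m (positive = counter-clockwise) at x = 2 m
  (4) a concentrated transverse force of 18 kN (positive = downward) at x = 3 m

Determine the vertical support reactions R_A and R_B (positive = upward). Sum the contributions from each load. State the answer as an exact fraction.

R_A = 205/6 kN, R_B = 317/6 kN

Load 1 — triangular load w₀=20 kN/m (0→w₀ over full span):
  R_A = w₀L/6 = 20·6/6 = 20 kN
  R_B = w₀L/3 = 20·6/3 = 40 kN
Load 2 — point force P=9 kN at a=4 m (b=L-a=2):
  R_A = Pb/L = 9·2/6 = 3 kN
  R_B = Pa/L = 9·4/6 = 6 kN
Load 3 — applied couple M₀=13 kN·m at a=2 m (b=L-a=4):
  R_A = M₀/L = 13/6 kN
  R_B = -M₀/L = -13/6 kN
Load 4 — point force P=18 kN at a=3 m (b=L-a=3):
  R_A = Pb/L = 18·3/6 = 9 kN
  R_B = Pa/L = 18·3/6 = 9 kN
Superposition: R_A = 205/6 kN, R_B = 317/6 kN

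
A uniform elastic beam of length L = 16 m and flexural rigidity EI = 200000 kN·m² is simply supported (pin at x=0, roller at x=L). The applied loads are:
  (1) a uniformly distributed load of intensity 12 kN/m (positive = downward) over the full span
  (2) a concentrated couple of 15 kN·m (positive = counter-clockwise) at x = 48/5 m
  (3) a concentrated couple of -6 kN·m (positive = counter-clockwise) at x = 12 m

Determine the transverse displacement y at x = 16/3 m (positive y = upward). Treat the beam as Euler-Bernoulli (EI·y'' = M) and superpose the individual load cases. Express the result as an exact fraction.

y(16/3) = -225973/5062500 m

Load 1 — uniform load w=12 kN/m over full span:
  y_1 = -wx(L³-2Lx²+x³)/(24EI) = -12·(16/3)·(16³-2·16·(16/3)²+(16/3)³)/(24·200000) = -11264/253125 m
Load 2 — applied couple M₀=15 kN·m at a=48/5 m (b=L-a=32/5):
  y_2 = (M₀x³/(6L)+C₁x)/EI  [x≤a] with C₁=M₀(3b²-L²)/(6L)=-104/5 = (15·(16/3)³/(6·16)+(-104/5)·(16/3))/200000 = -184/421875 m
Load 3 — applied couple M₀=-6 kN·m at a=12 m (b=L-a=4):
  y_3 = (M₀x³/(6L)+C₁x)/EI  [x≤a] with C₁=M₀(3b²-L²)/(6L)=13 = ((-6)·(16/3)³/(6·16)+13·(16/3))/200000 = 101/337500 m
Superposition: y = Σ y_i = -225973/5062500 m ≈ -0.044637 m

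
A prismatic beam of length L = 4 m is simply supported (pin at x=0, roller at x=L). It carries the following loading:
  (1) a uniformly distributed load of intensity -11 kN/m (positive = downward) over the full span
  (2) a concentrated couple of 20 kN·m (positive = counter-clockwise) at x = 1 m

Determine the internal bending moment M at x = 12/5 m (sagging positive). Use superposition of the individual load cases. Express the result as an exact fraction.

Load 1 — uniform load w=-11 kN/m over full span:
  M_1 = wx(L-x)/2 = (-11)·(12/5)·(4-(12/5))/2 = -528/25 kN·m
Load 2 — applied couple M₀=20 kN·m at a=1 m (b=L-a=3):
  M_2 = M₀x/L - M₀  [x>a] = 20·(12/5)/4 - 20 = -8 kN·m
Superposition: M = Σ M_i = -728/25 kN·m ≈ -29.120000 kN·m

M(12/5) = -728/25 kN·m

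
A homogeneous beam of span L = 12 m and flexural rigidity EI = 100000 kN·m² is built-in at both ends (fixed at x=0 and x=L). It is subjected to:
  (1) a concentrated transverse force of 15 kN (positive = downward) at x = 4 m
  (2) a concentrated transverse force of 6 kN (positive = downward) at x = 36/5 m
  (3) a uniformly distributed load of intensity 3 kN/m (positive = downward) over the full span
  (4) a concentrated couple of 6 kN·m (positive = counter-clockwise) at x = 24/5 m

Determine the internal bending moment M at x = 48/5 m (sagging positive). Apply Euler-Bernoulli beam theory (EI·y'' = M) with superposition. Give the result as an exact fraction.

Load 1 — point force P=15 kN at a=4 m (b=L-a=8):
  M_1 = Pa²(a+3b)(L-x)/L³ - Pa²b/L²  [x>a] = 15·4²·(4+3·8)·(12-(48/5))/12³ - 15·4²·8/12² = -4 kN·m
Load 2 — point force P=6 kN at a=36/5 m (b=L-a=24/5):
  M_2 = Pa²(a+3b)(L-x)/L³ - Pa²b/L²  [x>a] = 6·(36/5)²·((36/5)+3·(24/5))·(12-(48/5))/12³ - 6·(36/5)²·(24/5)/12² = -648/625 kN·m
Load 3 — uniform load w=3 kN/m over full span:
  M_3 = wLx/2 - wL²/12 - wx²/2 = 3·12·(48/5)/2 - 3·12²/12 - 3·(48/5)²/2 = -36/25 kN·m
Load 4 — applied couple M₀=6 kN·m at a=24/5 m (b=L-a=36/5):
  M_4 = R_Ax - M_A - M₀  [x>a] with R_A=18/25, M_A=18/25 = (18/25)·(48/5) - (18/25) - 6 = 24/125 kN·m
Superposition: M = Σ M_i = -3928/625 kN·m ≈ -6.284800 kN·m

M(48/5) = -3928/625 kN·m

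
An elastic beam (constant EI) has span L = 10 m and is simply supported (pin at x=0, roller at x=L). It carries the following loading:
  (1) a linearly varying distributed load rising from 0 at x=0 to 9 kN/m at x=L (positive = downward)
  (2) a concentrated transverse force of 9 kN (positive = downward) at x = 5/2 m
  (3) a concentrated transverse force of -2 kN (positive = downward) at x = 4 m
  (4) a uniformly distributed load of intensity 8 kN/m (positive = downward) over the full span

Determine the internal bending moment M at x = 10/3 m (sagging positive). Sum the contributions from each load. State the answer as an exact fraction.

M(10/3) = 433/3 kN·m

Load 1 — triangular load w₀=9 kN/m (0→w₀ over full span):
  M_1 = w₀Lx/6 - w₀x³/(6L) = 9·10·(10/3)/6 - 9·(10/3)³/(6·10) = 400/9 kN·m
Load 2 — point force P=9 kN at a=5/2 m (b=L-a=15/2):
  M_2 = Pa(L-x)/L  [x>a] = 9·(5/2)·(10-(10/3))/10 = 15 kN·m
Load 3 — point force P=-2 kN at a=4 m (b=L-a=6):
  M_3 = Pbx/L  [x≤a] = (-2)·6·(10/3)/10 = -4 kN·m
Load 4 — uniform load w=8 kN/m over full span:
  M_4 = wx(L-x)/2 = 8·(10/3)·(10-(10/3))/2 = 800/9 kN·m
Superposition: M = Σ M_i = 433/3 kN·m ≈ 144.333333 kN·m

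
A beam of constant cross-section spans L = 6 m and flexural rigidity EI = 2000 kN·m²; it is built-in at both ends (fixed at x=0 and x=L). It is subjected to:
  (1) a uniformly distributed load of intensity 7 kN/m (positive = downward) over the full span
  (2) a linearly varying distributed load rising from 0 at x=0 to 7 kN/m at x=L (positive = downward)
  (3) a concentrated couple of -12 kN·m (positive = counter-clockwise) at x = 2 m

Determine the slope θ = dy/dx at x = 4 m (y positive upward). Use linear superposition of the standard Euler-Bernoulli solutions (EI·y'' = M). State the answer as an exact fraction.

θ(4) = 46/5625 rad

Load 1 — uniform load w=7 kN/m over full span:
  θ_1 = -wx(L-x)(L-2x)/(12EI) = -7·4·(6-4)·(6-2·4)/(12·2000) = 7/1500 rad
Load 2 — triangular load w₀=7 kN/m (0→w₀ over full span):
  θ_2 = -w₀(2x(L-x)(L-2x)(x+2L)+x²(L-x)²)/(120LEI) = -7·(2·4·(6-4)·(6-2·4)·(4+2·6)+4²·(6-4)²)/(120·6·2000) = 49/22500 rad
Load 3 — applied couple M₀=-12 kN·m at a=2 m (b=L-a=4):
  θ_3 = (R_Ax²/2 - M_Ax - M₀(x-a))/EI  [x>a] with R_A=-8/3, M_A=0 = ((-8/3)·4²/2 - 0·4 - (-12)·(4-2))/2000 = 1/750 rad
Superposition: θ = Σ θ_i = 46/5625 rad ≈ 0.008178 rad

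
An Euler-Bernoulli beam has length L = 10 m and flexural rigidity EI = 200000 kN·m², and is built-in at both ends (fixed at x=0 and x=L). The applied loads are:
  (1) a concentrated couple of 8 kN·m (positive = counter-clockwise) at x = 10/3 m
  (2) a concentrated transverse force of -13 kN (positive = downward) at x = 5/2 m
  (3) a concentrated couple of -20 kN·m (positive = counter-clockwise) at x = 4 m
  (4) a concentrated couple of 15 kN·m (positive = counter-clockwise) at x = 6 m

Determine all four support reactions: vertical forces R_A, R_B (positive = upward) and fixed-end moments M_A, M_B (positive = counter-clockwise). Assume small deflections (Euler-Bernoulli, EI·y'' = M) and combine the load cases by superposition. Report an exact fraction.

R_A = -25493/2400 kN, M_A = -2541/160 kN·m, R_B = -5707/2400 kN, M_B = 1997/480 kN·m

Load 1 — applied couple M₀=8 kN·m at a=10/3 m (b=L-a=20/3):
  R_A = 6M₀ab/L³ = 6·8·(10/3)·(20/3)/10³ = 16/15 kN
  M_A = M₀b(2a-b)/L² = 8·(20/3)·(2·(10/3)-(20/3))/10² = 0 kN·m
  R_B = -6M₀ab/L³ = -6·8·(10/3)·(20/3)/10³ = -16/15 kN
  M_B = M₀a(2b-a)/L² = 8·(10/3)·(2·(20/3)-(10/3))/10² = 8/3 kN·m
Load 2 — point force P=-13 kN at a=5/2 m (b=L-a=15/2):
  R_A = Pb²(3a+b)/L³ = (-13)·(15/2)²·(3·(5/2)+(15/2))/10³ = -351/32 kN
  M_A = Pab²/L² = (-13)·(5/2)·(15/2)²/10² = -585/32 kN·m
  R_B = Pa²(a+3b)/L³ = (-13)·(5/2)²·((5/2)+3·(15/2))/10³ = -65/32 kN
  M_B = -Pa²b/L² = -(-13)·(5/2)²·(15/2)/10² = 195/32 kN·m
Load 3 — applied couple M₀=-20 kN·m at a=4 m (b=L-a=6):
  R_A = 6M₀ab/L³ = 6·(-20)·4·6/10³ = -72/25 kN
  M_A = M₀b(2a-b)/L² = (-20)·6·(2·4-6)/10² = -12/5 kN·m
  R_B = -6M₀ab/L³ = -6·(-20)·4·6/10³ = 72/25 kN
  M_B = M₀a(2b-a)/L² = (-20)·4·(2·6-4)/10² = -32/5 kN·m
Load 4 — applied couple M₀=15 kN·m at a=6 m (b=L-a=4):
  R_A = 6M₀ab/L³ = 6·15·6·4/10³ = 54/25 kN
  M_A = M₀b(2a-b)/L² = 15·4·(2·6-4)/10² = 24/5 kN·m
  R_B = -6M₀ab/L³ = -6·15·6·4/10³ = -54/25 kN
  M_B = M₀a(2b-a)/L² = 15·6·(2·4-6)/10² = 9/5 kN·m
Superposition: R_A = -25493/2400 kN, M_A = -2541/160 kN·m, R_B = -5707/2400 kN, M_B = 1997/480 kN·m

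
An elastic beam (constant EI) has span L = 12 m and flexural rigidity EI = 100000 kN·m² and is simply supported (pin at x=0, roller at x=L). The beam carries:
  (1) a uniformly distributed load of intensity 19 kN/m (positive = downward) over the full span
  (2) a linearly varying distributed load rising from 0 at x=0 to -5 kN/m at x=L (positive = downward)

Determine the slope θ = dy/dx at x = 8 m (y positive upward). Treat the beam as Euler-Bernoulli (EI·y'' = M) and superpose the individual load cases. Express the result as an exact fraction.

θ(8) = 13/2250 rad

Load 1 — uniform load w=19 kN/m over full span:
  θ_1 = -w(L³-6Lx²+4x³)/(24EI) = -19·(12³-6·12·8²+4·8³)/(24·100000) = 247/37500 rad
Load 2 — triangular load w₀=-5 kN/m (0→w₀ over full span):
  θ_2 = -w₀(7L⁴-30L²x²+15x⁴)/(360LEI) = -(-5)·(7·12⁴-30·12²·8²+15·8⁴)/(360·12·100000) = -91/112500 rad
Superposition: θ = Σ θ_i = 13/2250 rad ≈ 0.005778 rad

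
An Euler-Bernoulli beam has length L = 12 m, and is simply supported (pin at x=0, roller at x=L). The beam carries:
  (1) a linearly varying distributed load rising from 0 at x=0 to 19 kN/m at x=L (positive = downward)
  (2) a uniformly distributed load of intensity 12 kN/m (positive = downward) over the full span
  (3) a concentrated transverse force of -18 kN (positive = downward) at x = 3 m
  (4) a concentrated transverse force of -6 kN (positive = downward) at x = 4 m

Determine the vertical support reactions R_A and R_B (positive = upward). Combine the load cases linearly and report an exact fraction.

Load 1 — triangular load w₀=19 kN/m (0→w₀ over full span):
  R_A = w₀L/6 = 19·12/6 = 38 kN
  R_B = w₀L/3 = 19·12/3 = 76 kN
Load 2 — uniform load w=12 kN/m over full span:
  R_A = wL/2 = 12·12/2 = 72 kN
  R_B = wL/2 = 12·12/2 = 72 kN
Load 3 — point force P=-18 kN at a=3 m (b=L-a=9):
  R_A = Pb/L = (-18)·9/12 = -27/2 kN
  R_B = Pa/L = (-18)·3/12 = -9/2 kN
Load 4 — point force P=-6 kN at a=4 m (b=L-a=8):
  R_A = Pb/L = (-6)·8/12 = -4 kN
  R_B = Pa/L = (-6)·4/12 = -2 kN
Superposition: R_A = 185/2 kN, R_B = 283/2 kN

R_A = 185/2 kN, R_B = 283/2 kN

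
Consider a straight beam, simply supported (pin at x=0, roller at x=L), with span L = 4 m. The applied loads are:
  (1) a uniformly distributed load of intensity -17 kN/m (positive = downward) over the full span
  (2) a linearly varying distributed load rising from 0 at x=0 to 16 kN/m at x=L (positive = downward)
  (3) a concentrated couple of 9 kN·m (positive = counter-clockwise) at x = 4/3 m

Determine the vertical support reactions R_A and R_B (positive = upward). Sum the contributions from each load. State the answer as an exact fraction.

R_A = -253/12 kN, R_B = -179/12 kN

Load 1 — uniform load w=-17 kN/m over full span:
  R_A = wL/2 = (-17)·4/2 = -34 kN
  R_B = wL/2 = (-17)·4/2 = -34 kN
Load 2 — triangular load w₀=16 kN/m (0→w₀ over full span):
  R_A = w₀L/6 = 16·4/6 = 32/3 kN
  R_B = w₀L/3 = 16·4/3 = 64/3 kN
Load 3 — applied couple M₀=9 kN·m at a=4/3 m (b=L-a=8/3):
  R_A = M₀/L = 9/4 kN
  R_B = -M₀/L = -9/4 kN
Superposition: R_A = -253/12 kN, R_B = -179/12 kN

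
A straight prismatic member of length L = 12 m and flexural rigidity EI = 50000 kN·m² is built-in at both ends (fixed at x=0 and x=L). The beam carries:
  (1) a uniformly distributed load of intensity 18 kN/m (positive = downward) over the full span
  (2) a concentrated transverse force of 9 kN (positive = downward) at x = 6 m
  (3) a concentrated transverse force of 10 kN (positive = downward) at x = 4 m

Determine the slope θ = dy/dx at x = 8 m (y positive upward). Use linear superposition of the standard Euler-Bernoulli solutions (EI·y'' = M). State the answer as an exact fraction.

θ(8) = 607/135000 rad

Load 1 — uniform load w=18 kN/m over full span:
  θ_1 = -wx(L-x)(L-2x)/(12EI) = -18·8·(12-8)·(12-2·8)/(12·50000) = 12/3125 rad
Load 2 — point force P=9 kN at a=6 m (b=L-a=6):
  θ_2 = Pa²(L-x)(2bL-(3b+a)(L-x))/(2L³EI)  [x>a] = 9·6²·(12-8)·(2·6·12-(3·6+6)·(12-8))/(2·12³·50000) = 9/25000 rad
Load 3 — point force P=10 kN at a=4 m (b=L-a=8):
  θ_3 = Pa²(L-x)(2bL-(3b+a)(L-x))/(2L³EI)  [x>a] = 10·4²·(12-8)·(2·8·12-(3·8+4)·(12-8))/(2·12³·50000) = 1/3375 rad
Superposition: θ = Σ θ_i = 607/135000 rad ≈ 0.004496 rad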